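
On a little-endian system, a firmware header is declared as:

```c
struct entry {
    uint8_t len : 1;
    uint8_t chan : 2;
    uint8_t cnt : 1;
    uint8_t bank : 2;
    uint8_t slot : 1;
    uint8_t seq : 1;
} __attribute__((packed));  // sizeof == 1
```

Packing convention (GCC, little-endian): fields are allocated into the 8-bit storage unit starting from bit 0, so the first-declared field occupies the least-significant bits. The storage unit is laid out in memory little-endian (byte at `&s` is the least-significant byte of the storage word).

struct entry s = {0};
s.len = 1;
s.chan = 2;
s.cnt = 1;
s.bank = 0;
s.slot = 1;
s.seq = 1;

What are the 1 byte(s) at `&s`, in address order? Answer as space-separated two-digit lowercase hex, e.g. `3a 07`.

cd

len:1 = 1 → 0x1 << 0 → word 0x01
chan:2 = 2 → 0x2 << 1 → word 0x05
cnt:1 = 1 → 0x1 << 3 → word 0x0d
bank:2 = 0 → 0x0 << 4 → word 0x0d
slot:1 = 1 → 0x1 << 6 → word 0x4d
seq:1 = 1 → 0x1 << 7 → word 0xcd
word = 0xcd → little-endian bytes:
  [0]=0xcd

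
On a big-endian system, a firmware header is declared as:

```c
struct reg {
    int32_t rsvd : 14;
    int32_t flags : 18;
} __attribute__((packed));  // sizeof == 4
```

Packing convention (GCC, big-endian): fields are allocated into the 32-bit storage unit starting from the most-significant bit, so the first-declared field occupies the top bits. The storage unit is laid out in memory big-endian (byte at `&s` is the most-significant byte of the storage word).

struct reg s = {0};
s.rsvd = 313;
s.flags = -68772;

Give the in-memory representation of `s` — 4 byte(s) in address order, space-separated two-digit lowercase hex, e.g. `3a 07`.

rsvd (14b) val=313 bits=0x139 at bit 18: 0x04e40000
flags (18b) val=-68772 bits=0x2f35c at bit 0: 0x04e6f35c
word = 0x04e6f35c → big-endian bytes:
  [0]=0x04  [1]=0xe6  [2]=0xf3  [3]=0x5c

04 e6 f3 5c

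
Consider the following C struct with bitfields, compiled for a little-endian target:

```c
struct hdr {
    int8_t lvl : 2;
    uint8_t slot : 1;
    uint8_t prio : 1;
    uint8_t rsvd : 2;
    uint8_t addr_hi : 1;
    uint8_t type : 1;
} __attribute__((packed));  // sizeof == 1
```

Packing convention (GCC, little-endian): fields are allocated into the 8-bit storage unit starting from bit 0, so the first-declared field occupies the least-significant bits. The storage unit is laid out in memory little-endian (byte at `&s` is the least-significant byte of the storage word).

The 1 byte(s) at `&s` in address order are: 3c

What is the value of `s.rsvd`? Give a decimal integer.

[0]=0x3c (little-endian) → word 0x3c
lvl [0+:2] = (word>>0) & 0x3 = 0
slot [2+:1] = (word>>2) & 0x1 = 1
prio [3+:1] = (word>>3) & 0x1 = 1
rsvd [4+:2] = (word>>4) & 0x3 = 3  ←
addr_hi [6+:1] = (word>>6) & 0x1 = 0
type [7+:1] = (word>>7) & 0x1 = 0

3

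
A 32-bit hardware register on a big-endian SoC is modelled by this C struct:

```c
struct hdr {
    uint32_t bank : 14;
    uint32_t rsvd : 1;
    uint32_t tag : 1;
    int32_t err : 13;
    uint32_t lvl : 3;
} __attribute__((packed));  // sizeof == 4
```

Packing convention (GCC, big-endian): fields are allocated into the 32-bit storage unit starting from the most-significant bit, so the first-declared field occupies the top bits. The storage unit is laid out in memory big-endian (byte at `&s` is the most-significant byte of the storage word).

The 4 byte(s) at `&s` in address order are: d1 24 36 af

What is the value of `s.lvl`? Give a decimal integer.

[0]=0xd1 [1]=0x24 [2]=0x36 [3]=0xaf (big-endian) → word 0xd12436af
bank [18+:14] = (word>>18) & 0x3fff = 13385
rsvd [17+:1] = (word>>17) & 0x1 = 0
tag [16+:1] = (word>>16) & 0x1 = 0
err [3+:13] = (word>>3) & 0x1fff = 1749
lvl [0+:3] = (word>>0) & 0x7 = 7  ←

7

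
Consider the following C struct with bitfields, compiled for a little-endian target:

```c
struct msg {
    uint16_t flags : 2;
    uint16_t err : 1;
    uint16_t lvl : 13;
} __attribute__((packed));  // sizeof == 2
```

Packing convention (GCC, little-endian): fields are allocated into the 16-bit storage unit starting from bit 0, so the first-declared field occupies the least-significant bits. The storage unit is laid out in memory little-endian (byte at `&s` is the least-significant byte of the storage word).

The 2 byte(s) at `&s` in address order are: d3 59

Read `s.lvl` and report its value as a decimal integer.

[0]=0xd3 [1]=0x59 (little-endian) → word 0x59d3
flags:2 @ bit 0 → (0x59d3>>0)&0x3 = 0x3
err:1 @ bit 2 → (0x59d3>>2)&0x1 = 0x0
lvl:13 @ bit 3 → (0x59d3>>3)&0x1fff = 0xb3a  ←

2874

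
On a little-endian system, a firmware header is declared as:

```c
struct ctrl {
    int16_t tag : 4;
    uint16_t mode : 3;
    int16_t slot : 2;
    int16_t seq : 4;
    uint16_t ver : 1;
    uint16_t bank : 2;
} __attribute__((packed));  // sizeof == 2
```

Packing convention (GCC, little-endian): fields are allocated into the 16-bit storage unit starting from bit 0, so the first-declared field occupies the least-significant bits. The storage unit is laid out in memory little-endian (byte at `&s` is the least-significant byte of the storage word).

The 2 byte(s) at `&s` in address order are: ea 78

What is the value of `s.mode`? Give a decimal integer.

[0]=0xea [1]=0x78 (little-endian) → word 0x78ea
tag [0+:4] = (word>>0) & 0xf = 10
mode [4+:3] = (word>>4) & 0x7 = 6  ←
slot [7+:2] = (word>>7) & 0x3 = 1
seq [9+:4] = (word>>9) & 0xf = 12
ver [13+:1] = (word>>13) & 0x1 = 1
bank [14+:2] = (word>>14) & 0x3 = 1

6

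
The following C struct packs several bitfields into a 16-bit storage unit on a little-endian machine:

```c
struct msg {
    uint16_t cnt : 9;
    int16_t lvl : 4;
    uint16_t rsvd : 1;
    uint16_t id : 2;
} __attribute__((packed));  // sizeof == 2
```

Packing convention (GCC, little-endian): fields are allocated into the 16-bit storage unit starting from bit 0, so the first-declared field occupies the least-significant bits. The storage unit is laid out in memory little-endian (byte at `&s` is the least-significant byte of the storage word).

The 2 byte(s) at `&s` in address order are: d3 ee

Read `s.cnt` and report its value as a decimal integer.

[0]=0xd3 [1]=0xee (little-endian) → word 0xeed3
cnt [0+:9] = (word>>0) & 0x1ff = 211  ←
lvl [9+:4] = (word>>9) & 0xf = 7
rsvd [13+:1] = (word>>13) & 0x1 = 1
id [14+:2] = (word>>14) & 0x3 = 3

211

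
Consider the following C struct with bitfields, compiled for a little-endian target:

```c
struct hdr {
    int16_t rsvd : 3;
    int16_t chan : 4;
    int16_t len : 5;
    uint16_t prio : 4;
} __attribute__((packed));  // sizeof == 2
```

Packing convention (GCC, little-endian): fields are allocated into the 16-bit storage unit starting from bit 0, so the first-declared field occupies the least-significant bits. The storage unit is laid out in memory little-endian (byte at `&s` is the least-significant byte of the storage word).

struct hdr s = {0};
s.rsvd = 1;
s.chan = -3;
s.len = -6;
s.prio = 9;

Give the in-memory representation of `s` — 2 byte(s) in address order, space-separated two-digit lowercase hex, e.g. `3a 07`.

[0+:3] rsvd=1 & 0x7 = 0x1; word=0x0001
[3+:4] chan=-3 & 0xf = 0xd; word=0x0069
[7+:5] len=-6 & 0x1f = 0x1a; word=0x0d69
[12+:4] prio=9 & 0xf = 0x9; word=0x9d69
word = 0x9d69 → little-endian bytes:
  [0]=0x69  [1]=0x9d

69 9d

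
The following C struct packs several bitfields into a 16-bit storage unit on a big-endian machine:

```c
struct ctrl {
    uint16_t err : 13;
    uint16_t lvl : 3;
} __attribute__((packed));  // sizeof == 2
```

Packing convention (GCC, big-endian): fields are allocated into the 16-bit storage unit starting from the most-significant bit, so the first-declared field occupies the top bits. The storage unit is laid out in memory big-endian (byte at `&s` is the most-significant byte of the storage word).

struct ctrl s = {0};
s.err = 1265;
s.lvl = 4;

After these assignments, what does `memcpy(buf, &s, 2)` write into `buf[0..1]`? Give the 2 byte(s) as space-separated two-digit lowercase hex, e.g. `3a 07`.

27 8c

err (13b) val=1265 bits=0x4f1 at bit 3: 0x2788
lvl (3b) val=4 bits=0x4 at bit 0: 0x278c
word = 0x278c → big-endian bytes:
  [0]=0x27  [1]=0x8c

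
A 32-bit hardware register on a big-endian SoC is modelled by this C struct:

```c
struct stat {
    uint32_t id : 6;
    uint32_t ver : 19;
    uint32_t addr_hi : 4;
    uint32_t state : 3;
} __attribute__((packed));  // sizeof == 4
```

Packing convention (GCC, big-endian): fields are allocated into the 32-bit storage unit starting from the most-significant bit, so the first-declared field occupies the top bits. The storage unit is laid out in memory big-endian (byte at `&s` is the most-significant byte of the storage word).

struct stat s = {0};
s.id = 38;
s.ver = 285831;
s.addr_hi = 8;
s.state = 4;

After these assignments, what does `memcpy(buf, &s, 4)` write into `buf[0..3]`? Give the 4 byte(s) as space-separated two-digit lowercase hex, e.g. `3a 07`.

9a 2e 43 c4

id:6 = 38 → 0x26 << 26 → word 0x98000000
ver:19 = 285831 → 0x45c87 << 7 → word 0x9a2e4380
addr_hi:4 = 8 → 0x8 << 3 → word 0x9a2e43c0
state:3 = 4 → 0x4 << 0 → word 0x9a2e43c4
word = 0x9a2e43c4 → big-endian bytes:
  [0]=0x9a  [1]=0x2e  [2]=0x43  [3]=0xc4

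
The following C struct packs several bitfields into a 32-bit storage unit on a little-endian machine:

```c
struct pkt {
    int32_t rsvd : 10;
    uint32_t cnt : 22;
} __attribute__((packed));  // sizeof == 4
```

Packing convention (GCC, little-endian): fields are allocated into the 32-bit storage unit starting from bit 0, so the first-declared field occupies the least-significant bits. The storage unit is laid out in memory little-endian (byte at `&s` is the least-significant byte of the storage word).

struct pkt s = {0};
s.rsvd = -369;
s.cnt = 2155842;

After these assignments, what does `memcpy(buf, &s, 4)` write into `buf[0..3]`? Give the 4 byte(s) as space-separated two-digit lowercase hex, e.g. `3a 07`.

8f 0a 95 83

rsvd (10b) val=-369 bits=0x28f at bit 0: 0x0000028f
cnt (22b) val=2155842 bits=0x20e542 at bit 10: 0x83950a8f
word = 0x83950a8f → little-endian bytes:
  [0]=0x8f  [1]=0x0a  [2]=0x95  [3]=0x83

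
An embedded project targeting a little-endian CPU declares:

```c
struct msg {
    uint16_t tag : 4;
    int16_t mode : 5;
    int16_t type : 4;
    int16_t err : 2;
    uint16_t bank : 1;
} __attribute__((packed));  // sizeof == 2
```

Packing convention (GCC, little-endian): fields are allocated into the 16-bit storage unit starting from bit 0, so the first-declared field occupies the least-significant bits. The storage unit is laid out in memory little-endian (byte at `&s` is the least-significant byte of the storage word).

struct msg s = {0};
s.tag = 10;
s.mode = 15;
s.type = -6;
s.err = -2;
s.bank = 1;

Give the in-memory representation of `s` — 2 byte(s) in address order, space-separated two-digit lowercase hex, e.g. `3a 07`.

[0+:4] tag=10 & 0xf = 0xa; word=0x000a
[4+:5] mode=15 & 0x1f = 0xf; word=0x00fa
[9+:4] type=-6 & 0xf = 0xa; word=0x14fa
[13+:2] err=-2 & 0x3 = 0x2; word=0x54fa
[15+:1] bank=1 & 0x1 = 0x1; word=0xd4fa
word = 0xd4fa → little-endian bytes:
  [0]=0xfa  [1]=0xd4

fa d4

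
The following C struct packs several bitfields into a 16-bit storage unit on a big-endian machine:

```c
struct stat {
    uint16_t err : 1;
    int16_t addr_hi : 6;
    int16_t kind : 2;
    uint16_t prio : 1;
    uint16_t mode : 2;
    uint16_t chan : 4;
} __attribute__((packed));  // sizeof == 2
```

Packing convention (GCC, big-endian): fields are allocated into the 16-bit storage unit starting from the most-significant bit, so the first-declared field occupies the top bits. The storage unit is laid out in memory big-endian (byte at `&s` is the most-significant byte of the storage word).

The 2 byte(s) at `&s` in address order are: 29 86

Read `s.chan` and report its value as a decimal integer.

6

[0]=0x29 [1]=0x86 (big-endian) → word 0x2986
err:1 @ bit 15 → (0x2986>>15)&0x1 = 0x0
addr_hi:6 @ bit 9 → (0x2986>>9)&0x3f = 0x14
kind:2 @ bit 7 → (0x2986>>7)&0x3 = 0x3
prio:1 @ bit 6 → (0x2986>>6)&0x1 = 0x0
mode:2 @ bit 4 → (0x2986>>4)&0x3 = 0x0
chan:4 @ bit 0 → (0x2986>>0)&0xf = 0x6  ←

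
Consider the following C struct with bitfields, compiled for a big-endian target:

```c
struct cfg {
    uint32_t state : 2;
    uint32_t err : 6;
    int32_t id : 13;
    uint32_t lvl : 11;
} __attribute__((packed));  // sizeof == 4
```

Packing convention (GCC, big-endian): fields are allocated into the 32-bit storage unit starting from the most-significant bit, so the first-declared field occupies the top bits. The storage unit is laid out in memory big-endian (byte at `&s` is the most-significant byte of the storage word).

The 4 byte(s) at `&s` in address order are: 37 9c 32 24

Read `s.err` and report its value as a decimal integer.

[0]=0x37 [1]=0x9c [2]=0x32 [3]=0x24 (big-endian) → word 0x379c3224
state [30+:2] = (word>>30) & 0x3 = 0
err [24+:6] = (word>>24) & 0x3f = 55  ←
id [11+:13] = (word>>11) & 0x1fff = 4998
lvl [0+:11] = (word>>0) & 0x7ff = 548

55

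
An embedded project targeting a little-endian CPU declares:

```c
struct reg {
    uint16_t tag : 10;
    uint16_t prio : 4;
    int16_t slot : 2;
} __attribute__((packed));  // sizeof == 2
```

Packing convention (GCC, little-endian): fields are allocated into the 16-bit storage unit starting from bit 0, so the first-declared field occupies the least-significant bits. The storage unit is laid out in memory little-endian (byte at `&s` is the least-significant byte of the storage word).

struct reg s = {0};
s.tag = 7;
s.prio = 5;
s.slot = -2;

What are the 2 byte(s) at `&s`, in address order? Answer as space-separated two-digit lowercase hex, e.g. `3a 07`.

07 94

tag (10b) val=7 bits=0x7 at bit 0: 0x0007
prio (4b) val=5 bits=0x5 at bit 10: 0x1407
slot (2b) val=-2 bits=0x2 at bit 14: 0x9407
word = 0x9407 → little-endian bytes:
  [0]=0x07  [1]=0x94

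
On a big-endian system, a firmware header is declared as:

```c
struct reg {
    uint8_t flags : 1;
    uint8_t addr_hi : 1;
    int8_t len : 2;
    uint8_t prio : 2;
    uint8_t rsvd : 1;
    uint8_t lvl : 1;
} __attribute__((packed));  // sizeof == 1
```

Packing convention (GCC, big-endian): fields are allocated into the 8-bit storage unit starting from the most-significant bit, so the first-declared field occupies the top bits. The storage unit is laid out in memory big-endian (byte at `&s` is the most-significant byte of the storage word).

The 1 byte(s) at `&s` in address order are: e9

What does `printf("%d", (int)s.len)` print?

[0]=0xe9 (big-endian) → word 0xe9
flags [7+:1] = (word>>7) & 0x1 = 1
addr_hi [6+:1] = (word>>6) & 0x1 = 1
len [4+:2] = (word>>4) & 0x3 = 2  ←
prio [2+:2] = (word>>2) & 0x3 = 2
rsvd [1+:1] = (word>>1) & 0x1 = 0
lvl [0+:1] = (word>>0) & 0x1 = 1
len signed 2b, MSB=1: 2 - 4 = -2

-2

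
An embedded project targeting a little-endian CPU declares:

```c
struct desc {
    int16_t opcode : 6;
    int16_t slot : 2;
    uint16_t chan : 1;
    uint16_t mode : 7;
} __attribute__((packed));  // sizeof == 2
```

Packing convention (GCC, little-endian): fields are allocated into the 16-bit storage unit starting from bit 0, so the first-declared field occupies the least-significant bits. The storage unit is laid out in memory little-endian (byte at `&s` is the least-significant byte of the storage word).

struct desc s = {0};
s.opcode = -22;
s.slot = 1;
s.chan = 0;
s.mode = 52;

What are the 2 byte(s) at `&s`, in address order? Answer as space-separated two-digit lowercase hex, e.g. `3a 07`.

opcode:6 = -22 → 0x2a << 0 → word 0x002a
slot:2 = 1 → 0x1 << 6 → word 0x006a
chan:1 = 0 → 0x0 << 8 → word 0x006a
mode:7 = 52 → 0x34 << 9 → word 0x686a
word = 0x686a → little-endian bytes:
  [0]=0x6a  [1]=0x68

6a 68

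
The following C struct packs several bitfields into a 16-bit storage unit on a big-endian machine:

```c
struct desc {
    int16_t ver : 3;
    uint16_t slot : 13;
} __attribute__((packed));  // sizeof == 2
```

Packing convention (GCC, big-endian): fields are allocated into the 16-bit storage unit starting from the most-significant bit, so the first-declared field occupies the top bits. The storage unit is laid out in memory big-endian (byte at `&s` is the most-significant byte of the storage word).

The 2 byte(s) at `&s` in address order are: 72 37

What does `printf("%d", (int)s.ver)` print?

[0]=0x72 [1]=0x37 (big-endian) → word 0x7237
ver:3 @ bit 13 → (0x7237>>13)&0x7 = 0x3  ←
slot:13 @ bit 0 → (0x7237>>0)&0x1fff = 0x1237
ver signed 3b, MSB=0: value = 3

3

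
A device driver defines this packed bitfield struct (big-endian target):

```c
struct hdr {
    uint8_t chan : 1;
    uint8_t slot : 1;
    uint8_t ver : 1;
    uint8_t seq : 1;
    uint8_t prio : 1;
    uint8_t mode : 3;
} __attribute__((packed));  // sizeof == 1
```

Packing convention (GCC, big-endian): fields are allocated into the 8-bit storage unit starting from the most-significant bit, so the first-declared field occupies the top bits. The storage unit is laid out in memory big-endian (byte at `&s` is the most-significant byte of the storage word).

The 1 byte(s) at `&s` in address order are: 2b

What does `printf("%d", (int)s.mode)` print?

[0]=0x2b (big-endian) → word 0x2b
chan:1 @ bit 7 → (0x2b>>7)&0x1 = 0x0
slot:1 @ bit 6 → (0x2b>>6)&0x1 = 0x0
ver:1 @ bit 5 → (0x2b>>5)&0x1 = 0x1
seq:1 @ bit 4 → (0x2b>>4)&0x1 = 0x0
prio:1 @ bit 3 → (0x2b>>3)&0x1 = 0x1
mode:3 @ bit 0 → (0x2b>>0)&0x7 = 0x3  ←

3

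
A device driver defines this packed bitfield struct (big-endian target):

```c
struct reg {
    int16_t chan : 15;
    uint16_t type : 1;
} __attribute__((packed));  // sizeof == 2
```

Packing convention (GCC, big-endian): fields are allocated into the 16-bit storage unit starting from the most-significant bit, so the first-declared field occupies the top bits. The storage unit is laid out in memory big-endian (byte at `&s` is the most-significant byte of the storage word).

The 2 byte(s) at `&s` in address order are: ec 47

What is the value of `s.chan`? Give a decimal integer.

-2525

[0]=0xec [1]=0x47 (big-endian) → word 0xec47
chan:15 @ bit 1 → (0xec47>>1)&0x7fff = 0x7623  ←
type:1 @ bit 0 → (0xec47>>0)&0x1 = 0x1
chan signed 15b, MSB=1: 30243 - 32768 = -2525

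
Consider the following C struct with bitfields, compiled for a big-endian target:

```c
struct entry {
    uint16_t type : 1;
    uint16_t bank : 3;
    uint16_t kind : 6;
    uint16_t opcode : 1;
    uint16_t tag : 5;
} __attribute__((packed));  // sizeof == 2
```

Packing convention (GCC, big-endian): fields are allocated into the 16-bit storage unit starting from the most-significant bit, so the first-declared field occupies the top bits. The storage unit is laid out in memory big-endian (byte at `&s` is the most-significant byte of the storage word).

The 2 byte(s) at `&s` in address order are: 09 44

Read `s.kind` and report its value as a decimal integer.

37

[0]=0x09 [1]=0x44 (big-endian) → word 0x0944
type:1 @ bit 15 → (0x0944>>15)&0x1 = 0x0
bank:3 @ bit 12 → (0x0944>>12)&0x7 = 0x0
kind:6 @ bit 6 → (0x0944>>6)&0x3f = 0x25  ←
opcode:1 @ bit 5 → (0x0944>>5)&0x1 = 0x0
tag:5 @ bit 0 → (0x0944>>0)&0x1f = 0x4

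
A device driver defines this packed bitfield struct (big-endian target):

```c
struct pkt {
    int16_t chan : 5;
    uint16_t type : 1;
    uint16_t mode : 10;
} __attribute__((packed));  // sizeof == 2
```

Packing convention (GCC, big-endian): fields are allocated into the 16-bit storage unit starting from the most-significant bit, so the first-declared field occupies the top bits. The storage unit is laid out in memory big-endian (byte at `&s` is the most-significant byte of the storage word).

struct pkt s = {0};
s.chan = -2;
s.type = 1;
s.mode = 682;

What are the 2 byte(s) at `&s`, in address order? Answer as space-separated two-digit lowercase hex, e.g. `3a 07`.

f6 aa

chan (5b) val=-2 bits=0x1e at bit 11: 0xf000
type (1b) val=1 bits=0x1 at bit 10: 0xf400
mode (10b) val=682 bits=0x2aa at bit 0: 0xf6aa
word = 0xf6aa → big-endian bytes:
  [0]=0xf6  [1]=0xaa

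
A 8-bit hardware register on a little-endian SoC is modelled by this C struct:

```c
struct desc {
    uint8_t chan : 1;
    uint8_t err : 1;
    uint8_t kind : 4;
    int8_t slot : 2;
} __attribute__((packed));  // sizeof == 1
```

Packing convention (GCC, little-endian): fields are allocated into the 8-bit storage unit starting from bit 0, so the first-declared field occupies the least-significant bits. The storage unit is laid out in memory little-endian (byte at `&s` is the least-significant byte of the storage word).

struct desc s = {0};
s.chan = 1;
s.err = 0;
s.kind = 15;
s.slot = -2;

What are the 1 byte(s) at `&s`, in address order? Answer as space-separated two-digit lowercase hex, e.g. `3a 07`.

bd

chan (1b) val=1 bits=0x1 at bit 0: 0x01
err (1b) val=0 bits=0x0 at bit 1: 0x01
kind (4b) val=15 bits=0xf at bit 2: 0x3d
slot (2b) val=-2 bits=0x2 at bit 6: 0xbd
word = 0xbd → little-endian bytes:
  [0]=0xbd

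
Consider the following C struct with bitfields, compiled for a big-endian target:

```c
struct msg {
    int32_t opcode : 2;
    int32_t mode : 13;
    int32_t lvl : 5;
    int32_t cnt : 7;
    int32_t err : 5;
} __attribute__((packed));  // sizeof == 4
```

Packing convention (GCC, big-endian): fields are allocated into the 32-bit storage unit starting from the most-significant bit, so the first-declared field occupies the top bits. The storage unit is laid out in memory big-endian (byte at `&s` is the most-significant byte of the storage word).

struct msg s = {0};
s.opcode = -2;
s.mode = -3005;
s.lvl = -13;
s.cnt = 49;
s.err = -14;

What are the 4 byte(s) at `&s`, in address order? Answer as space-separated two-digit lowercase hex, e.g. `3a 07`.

opcode (2b) val=-2 bits=0x2 at bit 30: 0x80000000
mode (13b) val=-3005 bits=0x1443 at bit 17: 0xa8860000
lvl (5b) val=-13 bits=0x13 at bit 12: 0xa8873000
cnt (7b) val=49 bits=0x31 at bit 5: 0xa8873620
err (5b) val=-14 bits=0x12 at bit 0: 0xa8873632
word = 0xa8873632 → big-endian bytes:
  [0]=0xa8  [1]=0x87  [2]=0x36  [3]=0x32

a8 87 36 32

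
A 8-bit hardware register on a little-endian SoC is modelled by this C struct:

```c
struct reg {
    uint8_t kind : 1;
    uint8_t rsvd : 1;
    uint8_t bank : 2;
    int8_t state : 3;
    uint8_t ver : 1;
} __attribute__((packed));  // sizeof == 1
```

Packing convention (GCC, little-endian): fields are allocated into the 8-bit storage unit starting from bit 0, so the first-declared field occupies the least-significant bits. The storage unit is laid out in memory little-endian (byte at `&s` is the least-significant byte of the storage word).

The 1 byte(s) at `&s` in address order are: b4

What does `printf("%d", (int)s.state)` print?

3

[0]=0xb4 (little-endian) → word 0xb4
kind:1 @ bit 0 → (0xb4>>0)&0x1 = 0x0
rsvd:1 @ bit 1 → (0xb4>>1)&0x1 = 0x0
bank:2 @ bit 2 → (0xb4>>2)&0x3 = 0x1
state:3 @ bit 4 → (0xb4>>4)&0x7 = 0x3  ←
ver:1 @ bit 7 → (0xb4>>7)&0x1 = 0x1
state signed 3b, MSB=0: value = 3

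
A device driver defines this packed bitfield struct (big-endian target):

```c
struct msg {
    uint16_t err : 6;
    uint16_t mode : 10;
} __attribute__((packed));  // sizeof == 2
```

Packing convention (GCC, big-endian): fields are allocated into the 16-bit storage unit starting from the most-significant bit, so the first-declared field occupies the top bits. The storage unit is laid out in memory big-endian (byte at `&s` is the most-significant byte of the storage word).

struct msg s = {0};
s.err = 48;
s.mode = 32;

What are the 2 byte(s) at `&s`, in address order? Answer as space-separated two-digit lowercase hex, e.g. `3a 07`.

err:6 = 48 → 0x30 << 10 → word 0xc000
mode:10 = 32 → 0x20 << 0 → word 0xc020
word = 0xc020 → big-endian bytes:
  [0]=0xc0  [1]=0x20

c0 20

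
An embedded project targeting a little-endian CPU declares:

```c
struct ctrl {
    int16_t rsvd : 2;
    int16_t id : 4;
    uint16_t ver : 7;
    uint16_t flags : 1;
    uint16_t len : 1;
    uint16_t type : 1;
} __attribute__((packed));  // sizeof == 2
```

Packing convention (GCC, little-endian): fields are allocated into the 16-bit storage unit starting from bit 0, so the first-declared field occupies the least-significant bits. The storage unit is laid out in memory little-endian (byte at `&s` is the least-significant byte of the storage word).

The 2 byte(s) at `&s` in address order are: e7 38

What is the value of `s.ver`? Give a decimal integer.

99

[0]=0xe7 [1]=0x38 (little-endian) → word 0x38e7
rsvd [0+:2] = (word>>0) & 0x3 = 3
id [2+:4] = (word>>2) & 0xf = 9
ver [6+:7] = (word>>6) & 0x7f = 99  ←
flags [13+:1] = (word>>13) & 0x1 = 1
len [14+:1] = (word>>14) & 0x1 = 0
type [15+:1] = (word>>15) & 0x1 = 0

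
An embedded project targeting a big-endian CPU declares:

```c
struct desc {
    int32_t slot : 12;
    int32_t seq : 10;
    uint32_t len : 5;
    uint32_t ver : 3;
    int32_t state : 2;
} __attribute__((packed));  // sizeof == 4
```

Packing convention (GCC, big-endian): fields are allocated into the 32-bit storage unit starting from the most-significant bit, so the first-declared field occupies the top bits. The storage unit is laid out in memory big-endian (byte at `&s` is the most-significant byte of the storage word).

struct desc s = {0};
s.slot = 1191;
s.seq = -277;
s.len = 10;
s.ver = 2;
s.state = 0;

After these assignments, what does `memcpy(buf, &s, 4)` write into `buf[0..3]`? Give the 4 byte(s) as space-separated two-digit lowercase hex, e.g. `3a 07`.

4a 7b ad 48

slot:12 = 1191 → 0x4a7 << 20 → word 0x4a700000
seq:10 = -277 → 0x2eb << 10 → word 0x4a7bac00
len:5 = 10 → 0xa << 5 → word 0x4a7bad40
ver:3 = 2 → 0x2 << 2 → word 0x4a7bad48
state:2 = 0 → 0x0 << 0 → word 0x4a7bad48
word = 0x4a7bad48 → big-endian bytes:
  [0]=0x4a  [1]=0x7b  [2]=0xad  [3]=0x48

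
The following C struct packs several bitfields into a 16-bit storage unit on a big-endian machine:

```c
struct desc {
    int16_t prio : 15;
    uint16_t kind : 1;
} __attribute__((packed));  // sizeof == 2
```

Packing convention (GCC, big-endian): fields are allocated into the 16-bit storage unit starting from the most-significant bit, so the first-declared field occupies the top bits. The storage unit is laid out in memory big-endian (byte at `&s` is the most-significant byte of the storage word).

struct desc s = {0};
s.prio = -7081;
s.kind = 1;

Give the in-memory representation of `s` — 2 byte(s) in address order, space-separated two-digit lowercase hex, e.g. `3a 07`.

c8 af

[1+:15] prio=-7081 & 0x7fff = 0x6457; word=0xc8ae
[0+:1] kind=1 & 0x1 = 0x1; word=0xc8af
word = 0xc8af → big-endian bytes:
  [0]=0xc8  [1]=0xaf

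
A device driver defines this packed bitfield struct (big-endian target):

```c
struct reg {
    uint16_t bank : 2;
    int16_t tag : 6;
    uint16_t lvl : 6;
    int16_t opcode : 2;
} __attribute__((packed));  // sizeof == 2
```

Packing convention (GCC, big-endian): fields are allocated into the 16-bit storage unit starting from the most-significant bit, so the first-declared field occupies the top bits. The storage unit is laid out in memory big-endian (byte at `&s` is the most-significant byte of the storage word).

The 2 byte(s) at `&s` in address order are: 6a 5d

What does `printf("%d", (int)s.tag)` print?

-22

[0]=0x6a [1]=0x5d (big-endian) → word 0x6a5d
bank [14+:2] = (word>>14) & 0x3 = 1
tag [8+:6] = (word>>8) & 0x3f = 42  ←
lvl [2+:6] = (word>>2) & 0x3f = 23
opcode [0+:2] = (word>>0) & 0x3 = 1
tag signed 6b, MSB=1: 42 - 64 = -22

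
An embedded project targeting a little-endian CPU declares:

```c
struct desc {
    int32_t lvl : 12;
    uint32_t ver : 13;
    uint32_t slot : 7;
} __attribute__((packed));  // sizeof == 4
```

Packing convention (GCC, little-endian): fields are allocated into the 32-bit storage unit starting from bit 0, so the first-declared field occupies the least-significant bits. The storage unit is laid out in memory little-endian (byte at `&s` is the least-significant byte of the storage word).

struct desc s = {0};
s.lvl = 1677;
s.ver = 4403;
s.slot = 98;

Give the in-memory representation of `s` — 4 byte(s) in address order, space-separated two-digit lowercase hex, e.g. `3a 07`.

8d 36 13 c5

lvl:12 = 1677 → 0x68d << 0 → word 0x0000068d
ver:13 = 4403 → 0x1133 << 12 → word 0x0113368d
slot:7 = 98 → 0x62 << 25 → word 0xc513368d
word = 0xc513368d → little-endian bytes:
  [0]=0x8d  [1]=0x36  [2]=0x13  [3]=0xc5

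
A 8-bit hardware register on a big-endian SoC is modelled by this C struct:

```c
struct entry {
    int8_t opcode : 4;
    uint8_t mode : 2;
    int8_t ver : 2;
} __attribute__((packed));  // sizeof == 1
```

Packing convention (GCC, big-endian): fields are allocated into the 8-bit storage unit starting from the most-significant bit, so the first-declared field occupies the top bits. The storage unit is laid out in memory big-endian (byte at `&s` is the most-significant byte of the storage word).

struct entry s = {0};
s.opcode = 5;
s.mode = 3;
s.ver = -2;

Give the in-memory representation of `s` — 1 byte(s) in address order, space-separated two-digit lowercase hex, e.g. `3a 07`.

5e

opcode (4b) val=5 bits=0x5 at bit 4: 0x50
mode (2b) val=3 bits=0x3 at bit 2: 0x5c
ver (2b) val=-2 bits=0x2 at bit 0: 0x5e
word = 0x5e → big-endian bytes:
  [0]=0x5e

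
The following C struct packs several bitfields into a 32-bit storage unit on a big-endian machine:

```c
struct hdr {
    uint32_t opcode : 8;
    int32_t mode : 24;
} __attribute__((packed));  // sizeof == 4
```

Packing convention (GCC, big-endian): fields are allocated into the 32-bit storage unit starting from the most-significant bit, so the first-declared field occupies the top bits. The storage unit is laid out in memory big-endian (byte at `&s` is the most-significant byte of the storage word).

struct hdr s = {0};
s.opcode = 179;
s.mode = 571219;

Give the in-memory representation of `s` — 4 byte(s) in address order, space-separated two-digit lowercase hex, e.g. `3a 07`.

b3 08 b7 53

opcode:8 = 179 → 0xb3 << 24 → word 0xb3000000
mode:24 = 571219 → 0x8b753 << 0 → word 0xb308b753
word = 0xb308b753 → big-endian bytes:
  [0]=0xb3  [1]=0x08  [2]=0xb7  [3]=0x53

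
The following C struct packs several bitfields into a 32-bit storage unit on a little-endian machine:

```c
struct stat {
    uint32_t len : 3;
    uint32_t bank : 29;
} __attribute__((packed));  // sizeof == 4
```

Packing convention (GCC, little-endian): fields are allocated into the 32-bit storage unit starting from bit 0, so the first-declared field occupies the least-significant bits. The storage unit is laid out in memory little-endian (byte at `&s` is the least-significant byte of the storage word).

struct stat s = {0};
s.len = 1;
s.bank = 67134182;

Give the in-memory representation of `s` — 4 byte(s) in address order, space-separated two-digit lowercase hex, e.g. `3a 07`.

31 17 03 20

len:3 = 1 → 0x1 << 0 → word 0x00000001
bank:29 = 67134182 → 0x40062e6 << 3 → word 0x20031731
word = 0x20031731 → little-endian bytes:
  [0]=0x31  [1]=0x17  [2]=0x03  [3]=0x20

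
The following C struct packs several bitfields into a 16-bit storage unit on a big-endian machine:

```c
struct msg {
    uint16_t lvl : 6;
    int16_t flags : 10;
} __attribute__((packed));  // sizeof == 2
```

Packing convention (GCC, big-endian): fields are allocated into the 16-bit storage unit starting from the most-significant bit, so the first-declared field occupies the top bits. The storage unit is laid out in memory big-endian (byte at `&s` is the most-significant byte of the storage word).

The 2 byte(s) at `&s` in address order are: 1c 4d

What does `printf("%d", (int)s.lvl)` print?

7

[0]=0x1c [1]=0x4d (big-endian) → word 0x1c4d
lvl:6 @ bit 10 → (0x1c4d>>10)&0x3f = 0x7  ←
flags:10 @ bit 0 → (0x1c4d>>0)&0x3ff = 0x4d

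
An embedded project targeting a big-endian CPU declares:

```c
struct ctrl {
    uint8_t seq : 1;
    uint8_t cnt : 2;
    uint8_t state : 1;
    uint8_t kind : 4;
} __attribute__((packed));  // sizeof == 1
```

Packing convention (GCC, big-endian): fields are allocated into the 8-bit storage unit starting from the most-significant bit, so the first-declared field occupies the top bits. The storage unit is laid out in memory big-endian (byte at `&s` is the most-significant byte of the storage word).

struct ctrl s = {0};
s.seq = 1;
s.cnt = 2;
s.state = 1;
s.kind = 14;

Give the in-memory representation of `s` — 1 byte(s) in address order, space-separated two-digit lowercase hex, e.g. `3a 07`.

seq:1 = 1 → 0x1 << 7 → word 0x80
cnt:2 = 2 → 0x2 << 5 → word 0xc0
state:1 = 1 → 0x1 << 4 → word 0xd0
kind:4 = 14 → 0xe << 0 → word 0xde
word = 0xde → big-endian bytes:
  [0]=0xde

de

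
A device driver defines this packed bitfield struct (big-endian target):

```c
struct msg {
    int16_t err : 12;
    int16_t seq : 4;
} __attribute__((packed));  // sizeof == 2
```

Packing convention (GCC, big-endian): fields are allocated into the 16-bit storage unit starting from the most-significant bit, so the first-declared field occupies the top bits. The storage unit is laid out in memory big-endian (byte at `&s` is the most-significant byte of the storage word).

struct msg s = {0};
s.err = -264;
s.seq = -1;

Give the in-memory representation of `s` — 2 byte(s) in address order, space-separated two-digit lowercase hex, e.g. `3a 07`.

ef 8f

[4+:12] err=-264 & 0xfff = 0xef8; word=0xef80
[0+:4] seq=-1 & 0xf = 0xf; word=0xef8f
word = 0xef8f → big-endian bytes:
  [0]=0xef  [1]=0x8f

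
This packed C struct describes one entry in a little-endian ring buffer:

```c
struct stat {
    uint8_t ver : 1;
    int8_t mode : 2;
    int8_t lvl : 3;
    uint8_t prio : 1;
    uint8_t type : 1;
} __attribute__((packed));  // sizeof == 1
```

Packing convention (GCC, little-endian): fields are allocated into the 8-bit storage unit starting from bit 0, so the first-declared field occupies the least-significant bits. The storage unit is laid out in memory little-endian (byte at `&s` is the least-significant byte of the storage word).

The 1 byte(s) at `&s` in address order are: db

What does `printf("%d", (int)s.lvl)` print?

3

[0]=0xdb (little-endian) → word 0xdb
ver:1 @ bit 0 → (0xdb>>0)&0x1 = 0x1
mode:2 @ bit 1 → (0xdb>>1)&0x3 = 0x1
lvl:3 @ bit 3 → (0xdb>>3)&0x7 = 0x3  ←
prio:1 @ bit 6 → (0xdb>>6)&0x1 = 0x1
type:1 @ bit 7 → (0xdb>>7)&0x1 = 0x1
lvl signed 3b, MSB=0: value = 3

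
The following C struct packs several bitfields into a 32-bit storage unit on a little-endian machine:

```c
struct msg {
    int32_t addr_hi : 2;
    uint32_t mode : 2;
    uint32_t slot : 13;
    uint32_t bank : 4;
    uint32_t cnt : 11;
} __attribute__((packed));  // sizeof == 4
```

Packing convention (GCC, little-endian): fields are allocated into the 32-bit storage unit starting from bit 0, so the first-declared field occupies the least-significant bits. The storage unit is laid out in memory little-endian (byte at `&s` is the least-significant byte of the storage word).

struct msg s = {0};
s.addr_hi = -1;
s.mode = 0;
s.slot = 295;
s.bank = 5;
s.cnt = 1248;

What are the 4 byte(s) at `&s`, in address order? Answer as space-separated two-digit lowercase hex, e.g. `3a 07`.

[0+:2] addr_hi=-1 & 0x3 = 0x3; word=0x00000003
[2+:2] mode=0 & 0x3 = 0x0; word=0x00000003
[4+:13] slot=295 & 0x1fff = 0x127; word=0x00001273
[17+:4] bank=5 & 0xf = 0x5; word=0x000a1273
[21+:11] cnt=1248 & 0x7ff = 0x4e0; word=0x9c0a1273
word = 0x9c0a1273 → little-endian bytes:
  [0]=0x73  [1]=0x12  [2]=0x0a  [3]=0x9c

73 12 0a 9c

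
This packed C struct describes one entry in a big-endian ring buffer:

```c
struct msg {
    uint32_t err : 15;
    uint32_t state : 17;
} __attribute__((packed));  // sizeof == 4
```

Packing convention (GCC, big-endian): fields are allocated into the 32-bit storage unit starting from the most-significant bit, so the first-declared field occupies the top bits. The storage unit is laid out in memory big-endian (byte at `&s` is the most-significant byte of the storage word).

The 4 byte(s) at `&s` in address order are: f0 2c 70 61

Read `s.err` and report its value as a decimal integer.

[0]=0xf0 [1]=0x2c [2]=0x70 [3]=0x61 (big-endian) → word 0xf02c7061
err:15 @ bit 17 → (0xf02c7061>>17)&0x7fff = 0x7816  ←
state:17 @ bit 0 → (0xf02c7061>>0)&0x1ffff = 0x7061

30742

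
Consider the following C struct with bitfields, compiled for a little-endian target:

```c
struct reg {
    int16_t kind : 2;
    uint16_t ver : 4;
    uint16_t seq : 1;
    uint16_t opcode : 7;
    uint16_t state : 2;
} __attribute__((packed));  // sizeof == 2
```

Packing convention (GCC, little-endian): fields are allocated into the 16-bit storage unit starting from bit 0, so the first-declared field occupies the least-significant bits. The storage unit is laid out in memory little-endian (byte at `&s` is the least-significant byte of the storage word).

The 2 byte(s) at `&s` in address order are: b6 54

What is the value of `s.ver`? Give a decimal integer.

[0]=0xb6 [1]=0x54 (little-endian) → word 0x54b6
kind:2 @ bit 0 → (0x54b6>>0)&0x3 = 0x2
ver:4 @ bit 2 → (0x54b6>>2)&0xf = 0xd  ←
seq:1 @ bit 6 → (0x54b6>>6)&0x1 = 0x0
opcode:7 @ bit 7 → (0x54b6>>7)&0x7f = 0x29
state:2 @ bit 14 → (0x54b6>>14)&0x3 = 0x1

13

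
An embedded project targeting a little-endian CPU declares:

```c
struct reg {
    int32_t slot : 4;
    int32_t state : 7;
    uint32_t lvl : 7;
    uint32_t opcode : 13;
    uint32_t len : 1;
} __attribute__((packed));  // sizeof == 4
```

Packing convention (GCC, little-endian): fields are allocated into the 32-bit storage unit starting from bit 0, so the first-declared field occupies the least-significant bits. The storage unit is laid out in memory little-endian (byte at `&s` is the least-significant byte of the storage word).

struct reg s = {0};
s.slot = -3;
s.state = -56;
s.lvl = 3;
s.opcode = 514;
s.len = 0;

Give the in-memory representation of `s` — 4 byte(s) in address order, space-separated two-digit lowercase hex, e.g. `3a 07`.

slot (4b) val=-3 bits=0xd at bit 0: 0x0000000d
state (7b) val=-56 bits=0x48 at bit 4: 0x0000048d
lvl (7b) val=3 bits=0x3 at bit 11: 0x00001c8d
opcode (13b) val=514 bits=0x202 at bit 18: 0x08081c8d
len (1b) val=0 bits=0x0 at bit 31: 0x08081c8d
word = 0x08081c8d → little-endian bytes:
  [0]=0x8d  [1]=0x1c  [2]=0x08  [3]=0x08

8d 1c 08 08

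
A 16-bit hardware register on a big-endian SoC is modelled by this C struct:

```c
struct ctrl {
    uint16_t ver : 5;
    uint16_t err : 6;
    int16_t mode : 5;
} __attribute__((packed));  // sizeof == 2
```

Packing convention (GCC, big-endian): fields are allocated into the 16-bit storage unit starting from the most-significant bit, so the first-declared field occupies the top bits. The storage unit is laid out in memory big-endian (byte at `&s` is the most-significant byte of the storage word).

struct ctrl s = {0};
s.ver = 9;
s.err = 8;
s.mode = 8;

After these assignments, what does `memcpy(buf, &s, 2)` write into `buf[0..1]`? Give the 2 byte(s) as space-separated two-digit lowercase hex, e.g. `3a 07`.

[11+:5] ver=9 & 0x1f = 0x9; word=0x4800
[5+:6] err=8 & 0x3f = 0x8; word=0x4900
[0+:5] mode=8 & 0x1f = 0x8; word=0x4908
word = 0x4908 → big-endian bytes:
  [0]=0x49  [1]=0x08

49 08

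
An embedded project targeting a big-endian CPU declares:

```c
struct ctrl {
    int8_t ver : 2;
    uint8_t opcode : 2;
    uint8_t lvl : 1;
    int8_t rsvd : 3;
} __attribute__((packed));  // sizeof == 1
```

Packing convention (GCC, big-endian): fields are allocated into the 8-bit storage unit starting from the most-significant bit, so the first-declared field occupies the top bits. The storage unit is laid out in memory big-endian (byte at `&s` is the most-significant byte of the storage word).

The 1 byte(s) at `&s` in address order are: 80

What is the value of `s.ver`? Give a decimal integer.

-2

[0]=0x80 (big-endian) → word 0x80
ver [6+:2] = (word>>6) & 0x3 = 2  ←
opcode [4+:2] = (word>>4) & 0x3 = 0
lvl [3+:1] = (word>>3) & 0x1 = 0
rsvd [0+:3] = (word>>0) & 0x7 = 0
ver signed 2b, MSB=1: 2 - 4 = -2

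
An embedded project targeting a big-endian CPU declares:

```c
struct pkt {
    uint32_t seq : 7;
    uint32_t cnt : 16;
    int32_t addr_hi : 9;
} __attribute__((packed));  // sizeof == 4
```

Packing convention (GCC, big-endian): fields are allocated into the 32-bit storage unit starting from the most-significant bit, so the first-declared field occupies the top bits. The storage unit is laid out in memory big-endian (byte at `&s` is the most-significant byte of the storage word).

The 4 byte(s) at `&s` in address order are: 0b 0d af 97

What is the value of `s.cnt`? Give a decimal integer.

[0]=0x0b [1]=0x0d [2]=0xaf [3]=0x97 (big-endian) → word 0x0b0daf97
seq [25+:7] = (word>>25) & 0x7f = 5
cnt [9+:16] = (word>>9) & 0xffff = 34519  ←
addr_hi [0+:9] = (word>>0) & 0x1ff = 407

34519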